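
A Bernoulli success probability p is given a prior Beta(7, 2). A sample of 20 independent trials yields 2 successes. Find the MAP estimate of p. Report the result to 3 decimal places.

p̂_MAP = 0.296

Prior: Beta(7, 2).
Data: 2 successes in 20 trials. The binomial likelihood contributes p^2(1−p)^18, so the posterior is Beta(7+2, 2+18) = Beta(9, 20).
For Beta(a, b) with a, b > 1 the mode is (a−1)/(a+b−2) = 8/27 ≈ 0.296.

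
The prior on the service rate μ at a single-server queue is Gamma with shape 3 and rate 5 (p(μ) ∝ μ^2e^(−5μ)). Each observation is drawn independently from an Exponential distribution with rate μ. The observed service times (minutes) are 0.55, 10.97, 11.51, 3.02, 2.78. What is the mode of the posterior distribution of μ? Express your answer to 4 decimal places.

μ̂_MAP = 0.2069

The Exponential(rate=μ) likelihood is ∝ μ^n e^(−μΣtᵢ). Here n = 5 and Σtᵢ = 0.55 + 10.97 + 11.51 + 3.02 + 2.78 = 28.83.
Posterior ∝ μ^2e^(−5μ) · μ^5e^(−28.83μ) = μ^7e^(−33.83μ), i.e. Gamma(8, 33.83).
Mode = (a−1)/b = 7/33.83 ≈ 0.2069.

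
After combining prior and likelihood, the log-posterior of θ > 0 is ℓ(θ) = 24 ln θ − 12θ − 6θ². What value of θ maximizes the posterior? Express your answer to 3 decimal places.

ℓ'(θ) = 24/θ − 12 − 12θ. Setting this to zero and multiplying by θ: 12θ² + 12θ − 24 = 0.
θ = (−12 + √(12² + 4·12·24)) / (2·12) = (−12 + √1296) / 24 = (−12 + 36)/24 = 1.
ℓ''(θ) = −24/θ² − 12 < 0, confirming a maximum.

θ̂_MAP = 1.000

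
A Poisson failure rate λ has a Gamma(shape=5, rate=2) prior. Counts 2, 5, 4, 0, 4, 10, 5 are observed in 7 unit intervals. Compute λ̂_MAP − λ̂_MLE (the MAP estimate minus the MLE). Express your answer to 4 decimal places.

Σxᵢ = 30. Posterior is Gamma(35, 9); MAP = (35−1)/9 = 34/9 ≈ 3.77778.
MLE = x̄ = 30/7 ≈ 4.28571.
Difference = 34/9 − 30/7 = -32/63 ≈ -0.5079.

MAP − MLE = -0.5079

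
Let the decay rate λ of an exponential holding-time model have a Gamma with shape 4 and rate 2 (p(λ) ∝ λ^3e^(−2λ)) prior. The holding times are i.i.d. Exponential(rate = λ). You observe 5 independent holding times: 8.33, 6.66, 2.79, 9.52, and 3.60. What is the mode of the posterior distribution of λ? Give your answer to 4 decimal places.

λ̂_MAP = 0.2432

The Exponential(rate=λ) likelihood is ∝ λ^n e^(−λΣtᵢ). Here n = 5 and Σtᵢ = 8.33 + 6.66 + 2.79 + 9.52 + 3.60 = 30.90.
Posterior ∝ λ^3e^(−2λ) · λ^5e^(−30.90λ) = λ^8e^(−32.90λ), i.e. Gamma(9, 32.90).
Mode = (a−1)/b = 8/32.90 ≈ 0.2432.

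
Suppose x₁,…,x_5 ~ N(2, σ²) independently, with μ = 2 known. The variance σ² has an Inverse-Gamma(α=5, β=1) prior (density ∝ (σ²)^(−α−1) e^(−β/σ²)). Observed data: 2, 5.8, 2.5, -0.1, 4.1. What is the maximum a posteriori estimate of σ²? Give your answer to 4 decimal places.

σ̂²_MAP = 1.5006

Sum of squared deviations about the known mean: SS = (2−2)² + (5.8−2)² + (2.5−2)² + (-0.1−2)² + (4.1−2)² = 23.51.
The Normal likelihood contributes (σ²)^(−n/2) exp(−SS/(2σ²)), so the posterior is Inverse-Gamma(α + n/2, β + SS/2) = Inverse-Gamma(7.5, 12.755).
The mode of Inverse-Gamma(a, b) is b/(a+1) = 12.755/8.5 ≈ 1.5006.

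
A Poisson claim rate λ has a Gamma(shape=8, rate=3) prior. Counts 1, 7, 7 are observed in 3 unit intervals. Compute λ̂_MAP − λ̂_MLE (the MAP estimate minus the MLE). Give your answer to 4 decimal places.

Σxᵢ = 15. Posterior is Gamma(23, 6); MAP = (23−1)/6 = 22/6 ≈ 3.66667.
MLE = x̄ = 15/3 ≈ 5.00000.
Difference = 22/6 − 15/3 = -4/3 ≈ -1.3333.

MAP − MLE = -1.3333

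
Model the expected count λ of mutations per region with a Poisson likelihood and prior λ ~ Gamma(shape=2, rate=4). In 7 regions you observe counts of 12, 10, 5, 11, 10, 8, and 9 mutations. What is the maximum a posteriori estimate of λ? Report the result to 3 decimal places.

Σxᵢ = 12+10+5+11+10+8+9 = 65, with n = 7.
Posterior ∝ λe^(−4λ) · λ^65e^(−7λ) = λ^66e^(−11λ), i.e. Gamma(shape=67, rate=11).
The mode of a Gamma(a, b) with a ≥ 1 (shape–rate) is (a−1)/b = 66/11 ≈ 6.000.

λ̂_MAP = 6.000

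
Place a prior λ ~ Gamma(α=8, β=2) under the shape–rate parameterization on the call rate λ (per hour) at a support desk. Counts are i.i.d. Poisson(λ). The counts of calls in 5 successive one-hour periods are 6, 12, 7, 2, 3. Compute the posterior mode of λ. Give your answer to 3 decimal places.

Σxᵢ = 6+12+7+2+3 = 30, with n = 5.
Posterior ∝ λ^7e^(−2λ) · λ^30e^(−5λ) = λ^37e^(−7λ), i.e. Gamma(shape=38, rate=7).
The mode of a Gamma(a, b) with a ≥ 1 (shape–rate) is (a−1)/b = 37/7 ≈ 5.286.

λ̂_MAP = 5.286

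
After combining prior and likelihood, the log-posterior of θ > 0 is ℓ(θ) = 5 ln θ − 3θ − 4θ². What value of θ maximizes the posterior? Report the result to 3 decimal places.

θ̂_MAP = 0.625

ℓ'(θ) = 5/θ − 3 − 8θ. Setting this to zero and multiplying by θ: 8θ² + 3θ − 5 = 0.
θ = (−3 + √(3² + 4·8·5)) / (2·8) = (−3 + √169) / 16 = (−3 + 13)/16 = 5/8.
ℓ''(θ) = −5/θ² − 8 < 0, confirming a maximum.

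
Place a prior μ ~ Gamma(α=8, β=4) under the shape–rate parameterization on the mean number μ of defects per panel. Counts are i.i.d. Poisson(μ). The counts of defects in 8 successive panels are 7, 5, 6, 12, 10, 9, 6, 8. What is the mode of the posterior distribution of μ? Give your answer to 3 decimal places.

μ̂_MAP = 5.833

Σxᵢ = 7+5+6+12+10+9+6+8 = 63, with n = 8.
Posterior ∝ μ^7e^(−4μ) · μ^63e^(−8μ) = μ^70e^(−12μ), i.e. Gamma(shape=71, rate=12).
The mode of a Gamma(a, b) with a ≥ 1 (shape–rate) is (a−1)/b = 70/12 ≈ 5.833.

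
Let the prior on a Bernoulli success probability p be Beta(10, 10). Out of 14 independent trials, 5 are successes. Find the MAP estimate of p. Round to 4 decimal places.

Prior: Beta(10, 10).
Data: 5 successes in 14 trials. The binomial likelihood contributes p^5(1−p)^9, so the posterior is Beta(10+5, 10+9) = Beta(15, 19).
For Beta(a, b) with a, b > 1 the mode is (a−1)/(a+b−2) = 14/32 ≈ 0.4375.

p̂_MAP = 0.4375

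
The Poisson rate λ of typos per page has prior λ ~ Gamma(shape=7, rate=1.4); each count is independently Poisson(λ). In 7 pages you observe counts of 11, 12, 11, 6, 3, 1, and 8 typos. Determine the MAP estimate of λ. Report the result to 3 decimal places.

Σxᵢ = 11+12+11+6+3+1+8 = 52, with n = 7.
Posterior ∝ λ^6e^(−1.4λ) · λ^52e^(−7λ) = λ^58e^(−8.4λ), i.e. Gamma(shape=59, rate=8.4).
The mode of a Gamma(a, b) with a ≥ 1 (shape–rate) is (a−1)/b = 58/8.4 ≈ 6.905.

λ̂_MAP = 6.905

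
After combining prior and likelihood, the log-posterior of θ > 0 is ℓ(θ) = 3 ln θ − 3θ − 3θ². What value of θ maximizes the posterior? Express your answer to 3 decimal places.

ℓ'(θ) = 3/θ − 3 − 6θ. Setting this to zero and multiplying by θ: 6θ² + 3θ − 3 = 0.
θ = (−3 + √(3² + 4·6·3)) / (2·6) = (−3 + √81) / 12 = (−3 + 9)/12 = 1/2.
ℓ''(θ) = −3/θ² − 6 < 0, confirming a maximum.

θ̂_MAP = 0.500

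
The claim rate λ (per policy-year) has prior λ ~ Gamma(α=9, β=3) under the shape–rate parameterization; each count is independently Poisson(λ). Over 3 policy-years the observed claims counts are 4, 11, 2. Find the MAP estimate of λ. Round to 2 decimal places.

Σxᵢ = 4+11+2 = 17, with n = 3.
Posterior ∝ λ^8e^(−3λ) · λ^17e^(−3λ) = λ^25e^(−6λ), i.e. Gamma(shape=26, rate=6).
The mode of a Gamma(a, b) with a ≥ 1 (shape–rate) is (a−1)/b = 25/6 ≈ 4.17.

λ̂_MAP = 4.17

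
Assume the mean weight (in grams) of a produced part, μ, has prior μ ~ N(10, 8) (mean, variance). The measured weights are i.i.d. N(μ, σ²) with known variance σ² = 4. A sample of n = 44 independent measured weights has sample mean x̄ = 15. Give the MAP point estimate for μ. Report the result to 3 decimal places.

n = 44, x̄ = 15.
For a Normal prior and Normal likelihood with known variance, the posterior is Normal; its mode equals its mean, the precision-weighted average.
Prior precision 1/σ₀² = 1/8 = 0.125; data precision n/σ² = 44/4 = 11.
μ̂ = (0.125·10 + 11·15) / (0.125 + 11) = 166.25/11.125 = 1330/89 ≈ 14.944.

μ̂_MAP = 14.944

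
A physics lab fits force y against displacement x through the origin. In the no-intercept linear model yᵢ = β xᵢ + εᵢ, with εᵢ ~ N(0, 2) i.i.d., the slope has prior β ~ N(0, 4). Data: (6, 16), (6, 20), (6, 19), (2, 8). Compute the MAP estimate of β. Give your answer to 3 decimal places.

β̂_MAP = 3.076

log p(β | y) = −Σ(yᵢ − βxᵢ)²/(2·2) − β²/(2·4) + const.
Setting the derivative to zero: Σxᵢ(yᵢ − βxᵢ)/2 − β/4 = 0, so β = Σxᵢyᵢ / (Σxᵢ² + σ²/τ²).
Σxᵢyᵢ = 6·16 + 6·20 + 6·19 + 2·8 = 346; Σxᵢ² = 112; σ²/τ² = 0.5.
β̂_MAP = 346 / (112 + 0.5) = 346/112.5 ≈ 3.076.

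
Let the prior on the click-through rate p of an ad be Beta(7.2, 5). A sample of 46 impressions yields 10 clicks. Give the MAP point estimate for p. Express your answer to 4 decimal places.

Prior: Beta(7.2, 5).
Data: 10 successes in 46 trials. The binomial likelihood contributes p^10(1−p)^36, so the posterior is Beta(7.2+10, 5+36) = Beta(17.2, 41).
For Beta(a, b) with a, b > 1 the mode is (a−1)/(a+b−2) = 16.2/56.2 ≈ 0.2883.

p̂_MAP = 0.2883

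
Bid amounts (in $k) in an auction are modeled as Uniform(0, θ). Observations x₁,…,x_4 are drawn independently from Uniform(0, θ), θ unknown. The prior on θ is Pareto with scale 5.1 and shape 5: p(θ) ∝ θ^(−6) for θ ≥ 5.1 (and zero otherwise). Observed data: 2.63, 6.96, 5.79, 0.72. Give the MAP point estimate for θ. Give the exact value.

The Uniform(0, θ) likelihood is θ^(−n) for θ ≥ max(xᵢ), zero otherwise. Here max(xᵢ) = 6.96.
Posterior ∝ θ^(−6) · θ^(−4) = θ^(−10) on θ ≥ max(5.1, 6.96) = 6.96.
This density is strictly decreasing in θ, so the posterior mode lies at the lower boundary of the support.

θ̂_MAP = 6.96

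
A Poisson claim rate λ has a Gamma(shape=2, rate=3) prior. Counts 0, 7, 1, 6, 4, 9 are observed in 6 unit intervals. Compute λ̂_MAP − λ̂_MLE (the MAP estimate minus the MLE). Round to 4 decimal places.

Σxᵢ = 27. Posterior is Gamma(29, 9); MAP = (29−1)/9 = 28/9 ≈ 3.11111.
MLE = x̄ = 27/6 ≈ 4.50000.
Difference = 28/9 − 27/6 = -25/18 ≈ -1.3889.

MAP − MLE = -1.3889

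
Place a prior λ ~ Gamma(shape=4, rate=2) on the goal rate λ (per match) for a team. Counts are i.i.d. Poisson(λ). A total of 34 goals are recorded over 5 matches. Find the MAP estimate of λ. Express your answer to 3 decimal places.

Σxᵢ = 34, n = 5.
Posterior ∝ λ^3e^(−2λ) · λ^34e^(−5λ) = λ^37e^(−7λ), i.e. Gamma(shape=38, rate=7).
The mode of a Gamma(a, b) with a ≥ 1 (shape–rate) is (a−1)/b = 37/7 ≈ 5.286.

λ̂_MAP = 5.286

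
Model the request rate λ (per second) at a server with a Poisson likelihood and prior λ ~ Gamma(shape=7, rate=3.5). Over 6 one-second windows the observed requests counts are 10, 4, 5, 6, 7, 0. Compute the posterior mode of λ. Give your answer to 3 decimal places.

λ̂_MAP = 4.000

Σxᵢ = 10+4+5+6+7+0 = 32, with n = 6.
Posterior ∝ λ^6e^(−3.5λ) · λ^32e^(−6λ) = λ^38e^(−9.5λ), i.e. Gamma(shape=39, rate=9.5).
The mode of a Gamma(a, b) with a ≥ 1 (shape–rate) is (a−1)/b = 38/9.5 ≈ 4.000.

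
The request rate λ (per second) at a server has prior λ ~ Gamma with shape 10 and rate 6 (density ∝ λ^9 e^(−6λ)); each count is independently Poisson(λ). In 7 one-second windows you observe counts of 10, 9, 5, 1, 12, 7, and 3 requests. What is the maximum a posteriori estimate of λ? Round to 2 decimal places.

Σxᵢ = 10+9+5+1+12+7+3 = 47, with n = 7.
Posterior ∝ λ^9e^(−6λ) · λ^47e^(−7λ) = λ^56e^(−13λ), i.e. Gamma(shape=57, rate=13).
The mode of a Gamma(a, b) with a ≥ 1 (shape–rate) is (a−1)/b = 56/13 ≈ 4.31.

λ̂_MAP = 4.31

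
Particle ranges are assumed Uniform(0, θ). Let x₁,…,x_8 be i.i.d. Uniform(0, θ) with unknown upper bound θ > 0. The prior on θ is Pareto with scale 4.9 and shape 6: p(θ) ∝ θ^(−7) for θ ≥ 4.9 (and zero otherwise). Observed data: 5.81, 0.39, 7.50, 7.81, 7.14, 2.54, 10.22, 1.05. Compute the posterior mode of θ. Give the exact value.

The Uniform(0, θ) likelihood is θ^(−n) for θ ≥ max(xᵢ), zero otherwise. Here max(xᵢ) = 10.22.
Posterior ∝ θ^(−7) · θ^(−8) = θ^(−15) on θ ≥ max(4.9, 10.22) = 10.22.
This density is strictly decreasing in θ, so the posterior mode lies at the lower boundary of the support.

θ̂_MAP = 10.22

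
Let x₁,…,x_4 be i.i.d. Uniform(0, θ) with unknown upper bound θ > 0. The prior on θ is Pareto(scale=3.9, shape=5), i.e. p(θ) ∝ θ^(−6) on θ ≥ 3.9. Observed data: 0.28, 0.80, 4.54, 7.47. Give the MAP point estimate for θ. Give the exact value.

The Uniform(0, θ) likelihood is θ^(−n) for θ ≥ max(xᵢ), zero otherwise. Here max(xᵢ) = 7.47.
Posterior ∝ θ^(−6) · θ^(−4) = θ^(−10) on θ ≥ max(3.9, 7.47) = 7.47.
This density is strictly decreasing in θ, so the posterior mode lies at the lower boundary of the support.

θ̂_MAP = 7.47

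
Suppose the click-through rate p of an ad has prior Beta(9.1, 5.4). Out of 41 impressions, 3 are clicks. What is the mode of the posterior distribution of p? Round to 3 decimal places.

p̂_MAP = 0.207

Prior: Beta(9.1, 5.4).
Data: 3 successes in 41 trials. The binomial likelihood contributes p^3(1−p)^38, so the posterior is Beta(9.1+3, 5.4+38) = Beta(12.1, 43.4).
For Beta(a, b) with a, b > 1 the mode is (a−1)/(a+b−2) = 11.1/53.5 ≈ 0.207.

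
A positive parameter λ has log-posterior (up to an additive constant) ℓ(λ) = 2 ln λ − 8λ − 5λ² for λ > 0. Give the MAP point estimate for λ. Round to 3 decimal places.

ℓ'(λ) = 2/λ − 8 − 10λ. Setting this to zero and multiplying by λ: 10λ² + 8λ − 2 = 0.
λ = (−8 + √(8² + 4·10·2)) / (2·10) = (−8 + √144) / 20 = (−8 + 12)/20 = 1/5.
ℓ''(λ) = −2/λ² − 10 < 0, confirming a maximum.

λ̂_MAP = 0.200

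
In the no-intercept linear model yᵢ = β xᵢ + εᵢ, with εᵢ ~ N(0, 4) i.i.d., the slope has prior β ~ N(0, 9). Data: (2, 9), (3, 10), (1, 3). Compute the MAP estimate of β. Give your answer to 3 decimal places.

β̂_MAP = 3.531

log p(β | y) = −Σ(yᵢ − βxᵢ)²/(2·4) − β²/(2·9) + const.
Setting the derivative to zero: Σxᵢ(yᵢ − βxᵢ)/4 − β/9 = 0, so β = Σxᵢyᵢ / (Σxᵢ² + σ²/τ²).
Σxᵢyᵢ = 2·9 + 3·10 + 1·3 = 51; Σxᵢ² = 14; σ²/τ² = 4/9.
β̂_MAP = 51 / (14 + 4/9) = 51/(130/9) = 459/130 ≈ 3.531.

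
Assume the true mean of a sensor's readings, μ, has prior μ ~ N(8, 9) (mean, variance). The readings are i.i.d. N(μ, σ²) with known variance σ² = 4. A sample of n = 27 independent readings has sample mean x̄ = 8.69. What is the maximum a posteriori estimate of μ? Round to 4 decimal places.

μ̂_MAP = 8.6788

n = 27, x̄ = 8.69.
For a Normal prior and Normal likelihood with known variance, the posterior is Normal; its mode equals its mean, the precision-weighted average.
Prior precision 1/σ₀² = 1/9; data precision n/σ² = 27/4 = 6.75.
μ̂ = ((1/9)·8 + 6.75·8.69) / (1/9 + 6.75) = (214367/3600)/(247/36) = 214367/24700 ≈ 8.6788.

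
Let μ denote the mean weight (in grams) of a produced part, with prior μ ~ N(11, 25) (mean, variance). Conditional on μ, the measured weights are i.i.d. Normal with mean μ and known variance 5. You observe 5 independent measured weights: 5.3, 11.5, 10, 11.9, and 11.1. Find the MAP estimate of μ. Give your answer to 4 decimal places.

n = 5; x̄ = (5.3 + 11.5 + 10 + 11.9 + 11.1)/5 = 49.8/5 = 9.96.
For a Normal prior and Normal likelihood with known variance, the posterior is Normal; its mode equals its mean, the precision-weighted average.
Prior precision 1/σ₀² = 1/25 = 0.04; data precision n/σ² = 5/5 = 1.
μ̂ = (0.04·11 + 1·9.96) / (0.04 + 1) = 10.4/1.04 = 10.0000.

μ̂_MAP = 10.0000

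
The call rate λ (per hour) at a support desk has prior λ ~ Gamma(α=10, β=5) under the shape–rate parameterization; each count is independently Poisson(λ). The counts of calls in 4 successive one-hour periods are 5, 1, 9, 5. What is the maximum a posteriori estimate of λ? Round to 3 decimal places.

λ̂_MAP = 3.222

Σxᵢ = 5+1+9+5 = 20, with n = 4.
Posterior ∝ λ^9e^(−5λ) · λ^20e^(−4λ) = λ^29e^(−9λ), i.e. Gamma(shape=30, rate=9).
The mode of a Gamma(a, b) with a ≥ 1 (shape–rate) is (a−1)/b = 29/9 ≈ 3.222.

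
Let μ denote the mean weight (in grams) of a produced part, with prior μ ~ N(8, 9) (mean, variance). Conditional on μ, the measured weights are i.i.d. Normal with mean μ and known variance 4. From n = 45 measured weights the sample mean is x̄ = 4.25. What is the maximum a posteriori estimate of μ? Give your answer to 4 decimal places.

n = 45, x̄ = 4.25.
For a Normal prior and Normal likelihood with known variance, the posterior is Normal; its mode equals its mean, the precision-weighted average.
Prior precision 1/σ₀² = 1/9; data precision n/σ² = 45/4 = 11.25.
μ̂ = ((1/9)·8 + 11.25·4.25) / (1/9 + 11.25) = (7013/144)/(409/36) = 7013/1636 ≈ 4.2867.

μ̂_MAP = 4.2867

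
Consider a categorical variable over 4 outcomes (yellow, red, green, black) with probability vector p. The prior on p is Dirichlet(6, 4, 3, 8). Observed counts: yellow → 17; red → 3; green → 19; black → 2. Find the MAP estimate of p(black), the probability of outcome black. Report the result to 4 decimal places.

MAP estimate of p(black) = 0.1552

The posterior is Dirichlet(αᵢ + nᵢ) = Dirichlet(23, 7, 22, 10).
For a Dirichlet(a₁,…,a_K) with all aᵢ > 1, the mode has j-th component (aⱼ − 1)/(Σaᵢ − K).
Here Σaᵢ = 62 and K = 4, so p(black) = (10 − 1)/(62 − 4) = 9/58 ≈ 0.1552.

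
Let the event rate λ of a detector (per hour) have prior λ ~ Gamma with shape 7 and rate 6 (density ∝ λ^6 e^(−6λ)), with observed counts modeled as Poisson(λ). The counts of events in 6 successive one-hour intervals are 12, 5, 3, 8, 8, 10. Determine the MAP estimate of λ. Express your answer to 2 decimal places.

Σxᵢ = 12+5+3+8+8+10 = 46, with n = 6.
Posterior ∝ λ^6e^(−6λ) · λ^46e^(−6λ) = λ^52e^(−12λ), i.e. Gamma(shape=53, rate=12).
The mode of a Gamma(a, b) with a ≥ 1 (shape–rate) is (a−1)/b = 52/12 ≈ 4.33.

λ̂_MAP = 4.33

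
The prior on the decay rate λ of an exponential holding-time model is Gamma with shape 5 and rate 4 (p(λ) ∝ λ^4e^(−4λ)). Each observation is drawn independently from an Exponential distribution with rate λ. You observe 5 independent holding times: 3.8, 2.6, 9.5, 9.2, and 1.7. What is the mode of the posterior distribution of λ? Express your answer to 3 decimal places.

λ̂_MAP = 0.292

The Exponential(rate=λ) likelihood is ∝ λ^n e^(−λΣtᵢ). Here n = 5 and Σtᵢ = 3.8 + 2.6 + 9.5 + 9.2 + 1.7 = 26.8.
Posterior ∝ λ^4e^(−4λ) · λ^5e^(−26.8λ) = λ^9e^(−30.8λ), i.e. Gamma(10, 30.8).
Mode = (a−1)/b = 9/30.8 ≈ 0.292.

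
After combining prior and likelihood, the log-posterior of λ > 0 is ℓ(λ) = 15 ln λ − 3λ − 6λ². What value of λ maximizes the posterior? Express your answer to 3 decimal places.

λ̂_MAP = 1.000

ℓ'(λ) = 15/λ − 3 − 12λ. Setting this to zero and multiplying by λ: 12λ² + 3λ − 15 = 0.
λ = (−3 + √(3² + 4·12·15)) / (2·12) = (−3 + √729) / 24 = (−3 + 27)/24 = 1.
ℓ''(λ) = −15/λ² − 12 < 0, confirming a maximum.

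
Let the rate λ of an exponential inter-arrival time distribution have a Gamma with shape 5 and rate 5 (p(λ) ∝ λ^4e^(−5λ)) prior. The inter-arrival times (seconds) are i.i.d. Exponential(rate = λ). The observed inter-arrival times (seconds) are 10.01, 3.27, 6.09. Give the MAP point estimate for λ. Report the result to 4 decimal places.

λ̂_MAP = 0.2872

The Exponential(rate=λ) likelihood is ∝ λ^n e^(−λΣtᵢ). Here n = 3 and Σtᵢ = 10.01 + 3.27 + 6.09 = 19.37.
Posterior ∝ λ^4e^(−5λ) · λ^3e^(−19.37λ) = λ^7e^(−24.37λ), i.e. Gamma(8, 24.37).
Mode = (a−1)/b = 7/24.37 ≈ 0.2872.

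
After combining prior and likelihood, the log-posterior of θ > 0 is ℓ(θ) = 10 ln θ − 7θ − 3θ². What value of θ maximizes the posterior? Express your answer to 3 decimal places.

θ̂_MAP = 0.833

ℓ'(θ) = 10/θ − 7 − 6θ. Setting this to zero and multiplying by θ: 6θ² + 7θ − 10 = 0.
θ = (−7 + √(7² + 4·6·10)) / (2·6) = (−7 + √289) / 12 = (−7 + 17)/12 = 5/6.
ℓ''(θ) = −10/θ² − 6 < 0, confirming a maximum.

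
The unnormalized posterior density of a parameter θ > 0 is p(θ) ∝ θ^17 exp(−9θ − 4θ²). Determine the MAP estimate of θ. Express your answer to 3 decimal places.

ℓ'(θ) = 17/θ − 9 − 8θ. Setting this to zero and multiplying by θ: 8θ² + 9θ − 17 = 0.
θ = (−9 + √(9² + 4·8·17)) / (2·8) = (−9 + √625) / 16 = (−9 + 25)/16 = 1.
ℓ''(θ) = −17/θ² − 8 < 0, confirming a maximum.

θ̂_MAP = 1.000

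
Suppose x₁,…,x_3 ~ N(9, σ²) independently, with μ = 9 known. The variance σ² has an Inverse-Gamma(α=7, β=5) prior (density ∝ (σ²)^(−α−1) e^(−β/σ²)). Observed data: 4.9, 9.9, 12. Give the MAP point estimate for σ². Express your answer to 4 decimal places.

σ̂²_MAP = 1.9274

Sum of squared deviations about the known mean: SS = (4.9−9)² + (9.9−9)² + (12−9)² = 26.62.
The Normal likelihood contributes (σ²)^(−n/2) exp(−SS/(2σ²)), so the posterior is Inverse-Gamma(α + n/2, β + SS/2) = Inverse-Gamma(8.5, 18.31).
The mode of Inverse-Gamma(a, b) is b/(a+1) = 18.31/9.5 ≈ 1.9274.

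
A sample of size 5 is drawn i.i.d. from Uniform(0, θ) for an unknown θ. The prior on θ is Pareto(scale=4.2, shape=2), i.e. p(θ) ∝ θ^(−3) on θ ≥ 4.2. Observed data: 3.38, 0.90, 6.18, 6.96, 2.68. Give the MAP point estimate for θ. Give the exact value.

The Uniform(0, θ) likelihood is θ^(−n) for θ ≥ max(xᵢ), zero otherwise. Here max(xᵢ) = 6.96.
Posterior ∝ θ^(−3) · θ^(−5) = θ^(−8) on θ ≥ max(4.2, 6.96) = 6.96.
This density is strictly decreasing in θ, so the posterior mode lies at the lower boundary of the support.

θ̂_MAP = 6.96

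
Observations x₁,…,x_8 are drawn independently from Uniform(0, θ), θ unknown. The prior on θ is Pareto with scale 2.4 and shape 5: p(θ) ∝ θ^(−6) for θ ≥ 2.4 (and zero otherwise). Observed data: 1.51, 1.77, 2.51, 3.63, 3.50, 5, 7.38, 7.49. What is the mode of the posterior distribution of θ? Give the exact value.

The Uniform(0, θ) likelihood is θ^(−n) for θ ≥ max(xᵢ), zero otherwise. Here max(xᵢ) = 7.49.
Posterior ∝ θ^(−6) · θ^(−8) = θ^(−14) on θ ≥ max(2.4, 7.49) = 7.49.
This density is strictly decreasing in θ, so the posterior mode lies at the lower boundary of the support.

θ̂_MAP = 7.49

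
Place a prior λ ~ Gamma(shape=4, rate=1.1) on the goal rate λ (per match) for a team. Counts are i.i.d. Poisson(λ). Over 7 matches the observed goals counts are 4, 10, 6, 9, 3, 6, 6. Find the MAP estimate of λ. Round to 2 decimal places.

Σxᵢ = 4+10+6+9+3+6+6 = 44, with n = 7.
Posterior ∝ λ^3e^(−1.1λ) · λ^44e^(−7λ) = λ^47e^(−8.1λ), i.e. Gamma(shape=48, rate=8.1).
The mode of a Gamma(a, b) with a ≥ 1 (shape–rate) is (a−1)/b = 47/8.1 ≈ 5.80.

λ̂_MAP = 5.80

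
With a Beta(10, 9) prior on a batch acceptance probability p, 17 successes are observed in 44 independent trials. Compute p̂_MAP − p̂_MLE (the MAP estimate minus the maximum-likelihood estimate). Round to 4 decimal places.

MAP − MLE = 0.0399

Posterior is Beta(27, 36); MAP = (27−1)/(63−2) = 26/61 ≈ 0.42623.
MLE ignores the prior: p̂_MLE = k/n = 17/44 ≈ 0.38636.
Difference = 26/61 − 17/44 = 107/2684 ≈ 0.0399.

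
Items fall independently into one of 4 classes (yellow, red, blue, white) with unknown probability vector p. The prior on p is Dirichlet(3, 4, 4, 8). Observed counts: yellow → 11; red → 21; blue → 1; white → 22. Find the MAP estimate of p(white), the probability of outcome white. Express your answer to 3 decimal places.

MAP estimate of p(white) = 0.414

The posterior is Dirichlet(αᵢ + nᵢ) = Dirichlet(14, 25, 5, 30).
For a Dirichlet(a₁,…,a_K) with all aᵢ > 1, the mode has j-th component (aⱼ − 1)/(Σaᵢ − K).
Here Σaᵢ = 74 and K = 4, so p(white) = (30 − 1)/(74 − 4) = 29/70 ≈ 0.414.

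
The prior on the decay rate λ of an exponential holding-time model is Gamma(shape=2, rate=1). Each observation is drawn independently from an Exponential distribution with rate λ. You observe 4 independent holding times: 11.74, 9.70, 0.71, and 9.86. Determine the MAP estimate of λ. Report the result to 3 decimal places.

λ̂_MAP = 0.151

The Exponential(rate=λ) likelihood is ∝ λ^n e^(−λΣtᵢ). Here n = 4 and Σtᵢ = 11.74 + 9.70 + 0.71 + 9.86 = 32.01.
Posterior ∝ λe^(−1λ) · λ^4e^(−32.01λ) = λ^5e^(−33.01λ), i.e. Gamma(6, 33.01).
Mode = (a−1)/b = 5/33.01 ≈ 0.151.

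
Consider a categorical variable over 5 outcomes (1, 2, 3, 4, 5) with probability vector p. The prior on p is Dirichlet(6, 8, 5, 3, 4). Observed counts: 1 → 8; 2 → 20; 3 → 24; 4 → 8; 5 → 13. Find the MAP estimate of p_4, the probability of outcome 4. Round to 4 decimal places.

MAP estimate: 0.1064

The posterior is Dirichlet(αᵢ + nᵢ) = Dirichlet(14, 28, 29, 11, 17).
For a Dirichlet(a₁,…,a_K) with all aᵢ > 1, the mode has j-th component (aⱼ − 1)/(Σaᵢ − K).
Here Σaᵢ = 99 and K = 5, so p_4 = (11 − 1)/(99 − 5) = 10/94 ≈ 0.1064.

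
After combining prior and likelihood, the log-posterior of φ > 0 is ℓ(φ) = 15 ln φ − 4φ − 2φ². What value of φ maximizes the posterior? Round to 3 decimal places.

ℓ'(φ) = 15/φ − 4 − 4φ. Setting this to zero and multiplying by φ: 4φ² + 4φ − 15 = 0.
φ = (−4 + √(4² + 4·4·15)) / (2·4) = (−4 + √256) / 8 = (−4 + 16)/8 = 3/2.
ℓ''(φ) = −15/φ² − 4 < 0, confirming a maximum.

φ̂_MAP = 1.500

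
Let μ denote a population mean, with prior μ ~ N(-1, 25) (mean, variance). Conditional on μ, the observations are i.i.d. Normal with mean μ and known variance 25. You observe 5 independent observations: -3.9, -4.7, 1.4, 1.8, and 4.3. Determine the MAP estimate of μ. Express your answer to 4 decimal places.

μ̂_MAP = -0.3500

n = 5; x̄ = ((-3.9) + (-4.7) + 1.4 + 1.8 + 4.3)/5 = -1.1/5 = -0.22.
For a Normal prior and Normal likelihood with known variance, the posterior is Normal; its mode equals its mean, the precision-weighted average.
Prior precision 1/σ₀² = 1/25 = 0.04; data precision n/σ² = 5/25 = 0.2.
μ̂ = (0.04·(-1) + 0.2·(-0.22)) / (0.04 + 0.2) = (-0.084)/0.24 = -0.3500.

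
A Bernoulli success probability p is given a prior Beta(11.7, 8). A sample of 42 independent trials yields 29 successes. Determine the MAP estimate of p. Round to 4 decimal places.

Prior: Beta(11.7, 8).
Data: 29 successes in 42 trials. The binomial likelihood contributes p^29(1−p)^13, so the posterior is Beta(11.7+29, 8+13) = Beta(40.7, 21).
For Beta(a, b) with a, b > 1 the mode is (a−1)/(a+b−2) = 39.7/59.7 ≈ 0.6650.

p̂_MAP = 0.6650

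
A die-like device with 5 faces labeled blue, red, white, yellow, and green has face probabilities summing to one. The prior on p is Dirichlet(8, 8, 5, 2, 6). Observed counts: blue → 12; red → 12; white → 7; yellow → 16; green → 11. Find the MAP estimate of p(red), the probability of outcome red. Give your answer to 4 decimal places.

MAP estimate of p(red) = 0.2317

The posterior is Dirichlet(αᵢ + nᵢ) = Dirichlet(20, 20, 12, 18, 17).
For a Dirichlet(a₁,…,a_K) with all aᵢ > 1, the mode has j-th component (aⱼ − 1)/(Σaᵢ − K).
Here Σaᵢ = 87 and K = 5, so p(red) = (20 − 1)/(87 − 5) = 19/82 ≈ 0.2317.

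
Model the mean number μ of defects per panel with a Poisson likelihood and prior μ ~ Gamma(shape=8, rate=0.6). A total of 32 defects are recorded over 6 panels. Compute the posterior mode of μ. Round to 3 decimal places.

Σxᵢ = 32, n = 6.
Posterior ∝ μ^7e^(−0.6μ) · μ^32e^(−6μ) = μ^39e^(−6.6μ), i.e. Gamma(shape=40, rate=6.6).
The mode of a Gamma(a, b) with a ≥ 1 (shape–rate) is (a−1)/b = 39/6.6 ≈ 5.909.

μ̂_MAP = 5.909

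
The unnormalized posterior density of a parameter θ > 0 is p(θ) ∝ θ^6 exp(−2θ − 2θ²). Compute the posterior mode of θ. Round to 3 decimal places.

θ̂_MAP = 1.000

ℓ'(θ) = 6/θ − 2 − 4θ. Setting this to zero and multiplying by θ: 4θ² + 2θ − 6 = 0.
θ = (−2 + √(2² + 4·4·6)) / (2·4) = (−2 + √100) / 8 = (−2 + 10)/8 = 1.
ℓ''(θ) = −6/θ² − 4 < 0, confirming a maximum.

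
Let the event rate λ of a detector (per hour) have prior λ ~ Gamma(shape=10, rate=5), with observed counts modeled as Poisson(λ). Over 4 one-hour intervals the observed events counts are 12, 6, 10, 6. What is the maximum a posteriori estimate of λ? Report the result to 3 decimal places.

Σxᵢ = 12+6+10+6 = 34, with n = 4.
Posterior ∝ λ^9e^(−5λ) · λ^34e^(−4λ) = λ^43e^(−9λ), i.e. Gamma(shape=44, rate=9).
The mode of a Gamma(a, b) with a ≥ 1 (shape–rate) is (a−1)/b = 43/9 ≈ 4.778.

λ̂_MAP = 4.778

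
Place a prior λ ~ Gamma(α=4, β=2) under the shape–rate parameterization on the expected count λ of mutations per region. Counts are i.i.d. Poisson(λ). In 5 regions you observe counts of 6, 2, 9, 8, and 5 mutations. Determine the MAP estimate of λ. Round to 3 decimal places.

Σxᵢ = 6+2+9+8+5 = 30, with n = 5.
Posterior ∝ λ^3e^(−2λ) · λ^30e^(−5λ) = λ^33e^(−7λ), i.e. Gamma(shape=34, rate=7).
The mode of a Gamma(a, b) with a ≥ 1 (shape–rate) is (a−1)/b = 33/7 ≈ 4.714.

λ̂_MAP = 4.714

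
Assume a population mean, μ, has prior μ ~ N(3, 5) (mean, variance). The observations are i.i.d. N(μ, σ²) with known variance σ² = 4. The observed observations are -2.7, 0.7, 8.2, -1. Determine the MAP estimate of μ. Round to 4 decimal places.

n = 4; x̄ = ((-2.7) + 0.7 + 8.2 + (-1))/4 = 5.2/4 = 1.3.
For a Normal prior and Normal likelihood with known variance, the posterior is Normal; its mode equals its mean, the precision-weighted average.
Prior precision 1/σ₀² = 1/5 = 0.2; data precision n/σ² = 4/4 = 1.
μ̂ = (0.2·3 + 1·1.3) / (0.2 + 1) = 1.9/1.2 = 19/12 ≈ 1.5833.

μ̂_MAP = 1.5833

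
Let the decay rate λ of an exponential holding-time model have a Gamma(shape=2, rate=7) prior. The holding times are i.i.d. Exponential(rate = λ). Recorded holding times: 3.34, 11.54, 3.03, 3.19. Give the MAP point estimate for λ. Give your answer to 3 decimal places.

λ̂_MAP = 0.178

The Exponential(rate=λ) likelihood is ∝ λ^n e^(−λΣtᵢ). Here n = 4 and Σtᵢ = 3.34 + 11.54 + 3.03 + 3.19 = 21.10.
Posterior ∝ λe^(−7λ) · λ^4e^(−21.10λ) = λ^5e^(−28.10λ), i.e. Gamma(6, 28.10).
Mode = (a−1)/b = 5/28.10 ≈ 0.178.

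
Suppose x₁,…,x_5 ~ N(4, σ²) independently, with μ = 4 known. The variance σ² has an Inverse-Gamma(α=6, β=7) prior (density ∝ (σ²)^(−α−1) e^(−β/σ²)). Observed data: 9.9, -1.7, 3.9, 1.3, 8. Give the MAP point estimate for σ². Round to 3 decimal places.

Sum of squared deviations about the known mean: SS = (9.9−4)² + (-1.7−4)² + (3.9−4)² + (1.3−4)² + (8−4)² = 90.6.
The Normal likelihood contributes (σ²)^(−n/2) exp(−SS/(2σ²)), so the posterior is Inverse-Gamma(α + n/2, β + SS/2) = Inverse-Gamma(8.5, 52.3).
The mode of Inverse-Gamma(a, b) is b/(a+1) = 52.3/9.5 ≈ 5.505.

σ̂²_MAP = 5.505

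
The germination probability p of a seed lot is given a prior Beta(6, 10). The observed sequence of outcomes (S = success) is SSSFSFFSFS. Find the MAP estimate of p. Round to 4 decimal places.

Prior: Beta(6, 10).
Data: 6 successes in 10 trials (from the sequence). The binomial likelihood contributes p^6(1−p)^4, so the posterior is Beta(6+6, 10+4) = Beta(12, 14).
For Beta(a, b) with a, b > 1 the mode is (a−1)/(a+b−2) = 11/24 ≈ 0.4583.

p̂_MAP = 0.4583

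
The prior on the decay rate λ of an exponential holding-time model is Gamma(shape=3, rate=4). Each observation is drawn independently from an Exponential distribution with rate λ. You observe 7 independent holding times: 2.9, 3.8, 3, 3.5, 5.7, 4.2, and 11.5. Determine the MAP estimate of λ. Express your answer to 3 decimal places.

The Exponential(rate=λ) likelihood is ∝ λ^n e^(−λΣtᵢ). Here n = 7 and Σtᵢ = 2.9 + 3.8 + 3 + 3.5 + 5.7 + 4.2 + 11.5 = 34.6.
Posterior ∝ λ^2e^(−4λ) · λ^7e^(−34.6λ) = λ^9e^(−38.6λ), i.e. Gamma(10, 38.6).
Mode = (a−1)/b = 9/38.6 ≈ 0.233.

λ̂_MAP = 0.233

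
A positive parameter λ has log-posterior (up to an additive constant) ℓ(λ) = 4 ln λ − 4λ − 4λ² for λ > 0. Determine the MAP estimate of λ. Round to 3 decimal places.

λ̂_MAP = 0.500

ℓ'(λ) = 4/λ − 4 − 8λ. Setting this to zero and multiplying by λ: 8λ² + 4λ − 4 = 0.
λ = (−4 + √(4² + 4·8·4)) / (2·8) = (−4 + √144) / 16 = (−4 + 12)/16 = 1/2.
ℓ''(λ) = −4/λ² − 8 < 0, confirming a maximum.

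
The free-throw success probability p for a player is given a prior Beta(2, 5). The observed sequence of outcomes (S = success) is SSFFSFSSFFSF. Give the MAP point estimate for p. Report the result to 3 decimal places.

Prior: Beta(2, 5).
Data: 6 successes in 12 trials (from the sequence). The binomial likelihood contributes p^6(1−p)^6, so the posterior is Beta(2+6, 5+6) = Beta(8, 11).
For Beta(a, b) with a, b > 1 the mode is (a−1)/(a+b−2) = 7/17 ≈ 0.412.

p̂_MAP = 0.412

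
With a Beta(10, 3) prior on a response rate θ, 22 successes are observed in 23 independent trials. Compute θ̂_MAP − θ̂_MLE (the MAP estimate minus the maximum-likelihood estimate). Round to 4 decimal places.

Posterior is Beta(32, 4); MAP = (32−1)/(36−2) = 31/34 ≈ 0.91176.
MLE ignores the prior: θ̂_MLE = k/n = 22/23 ≈ 0.95652.
Difference = 31/34 − 22/23 = -35/782 ≈ -0.0448.

MAP − MLE = -0.0448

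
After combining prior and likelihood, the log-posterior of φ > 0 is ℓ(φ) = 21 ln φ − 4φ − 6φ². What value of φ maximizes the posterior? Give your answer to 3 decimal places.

φ̂_MAP = 1.167

ℓ'(φ) = 21/φ − 4 − 12φ. Setting this to zero and multiplying by φ: 12φ² + 4φ − 21 = 0.
φ = (−4 + √(4² + 4·12·21)) / (2·12) = (−4 + √1024) / 24 = (−4 + 32)/24 = 7/6.
ℓ''(φ) = −21/φ² − 12 < 0, confirming a maximum.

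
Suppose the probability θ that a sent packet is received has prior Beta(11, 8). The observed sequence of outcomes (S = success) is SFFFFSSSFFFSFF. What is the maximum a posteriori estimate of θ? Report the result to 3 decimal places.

Prior: Beta(11, 8).
Data: 5 successes in 14 trials (from the sequence). The binomial likelihood contributes θ^5(1−θ)^9, so the posterior is Beta(11+5, 8+9) = Beta(16, 17).
For Beta(a, b) with a, b > 1 the mode is (a−1)/(a+b−2) = 15/31 ≈ 0.484.

θ̂_MAP = 0.484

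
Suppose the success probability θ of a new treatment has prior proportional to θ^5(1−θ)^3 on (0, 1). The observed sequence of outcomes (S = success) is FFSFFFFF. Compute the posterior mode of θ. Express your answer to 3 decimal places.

θ̂_MAP = 0.375

The prior density ∝ θ^5(1−θ)^3 is the kernel of Beta(6, 4).
Data: 1 success in 8 trials (from the sequence). The binomial likelihood contributes θ(1−θ)^7, so the posterior is Beta(6+1, 4+7) = Beta(7, 11).
For Beta(a, b) with a, b > 1 the mode is (a−1)/(a+b−2) = 6/16 ≈ 0.375.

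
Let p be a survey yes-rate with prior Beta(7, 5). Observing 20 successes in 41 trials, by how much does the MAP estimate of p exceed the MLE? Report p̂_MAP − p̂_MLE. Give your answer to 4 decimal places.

Posterior is Beta(27, 26); MAP = (27−1)/(53−2) = 26/51 ≈ 0.50980.
MLE ignores the prior: p̂_MLE = k/n = 20/41 ≈ 0.48780.
Difference = 26/51 − 20/41 = 46/2091 ≈ 0.0220.

MAP − MLE = 0.0220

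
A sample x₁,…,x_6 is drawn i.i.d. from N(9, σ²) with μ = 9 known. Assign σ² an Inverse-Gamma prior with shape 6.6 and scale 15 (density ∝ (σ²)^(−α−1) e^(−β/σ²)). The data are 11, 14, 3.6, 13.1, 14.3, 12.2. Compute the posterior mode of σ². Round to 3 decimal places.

σ̂²_MAP = 6.759

Sum of squared deviations about the known mean: SS = (11−9)² + (14−9)² + (3.6−9)² + (13.1−9)² + (14.3−9)² + (12.2−9)² = 113.3.
The Normal likelihood contributes (σ²)^(−n/2) exp(−SS/(2σ²)), so the posterior is Inverse-Gamma(α + n/2, β + SS/2) = Inverse-Gamma(9.6, 71.65).
The mode of Inverse-Gamma(a, b) is b/(a+1) = 71.65/10.6 ≈ 6.759.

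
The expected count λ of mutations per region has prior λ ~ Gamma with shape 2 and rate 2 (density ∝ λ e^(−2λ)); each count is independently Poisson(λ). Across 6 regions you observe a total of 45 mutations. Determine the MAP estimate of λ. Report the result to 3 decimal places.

Σxᵢ = 45, n = 6.
Posterior ∝ λe^(−2λ) · λ^45e^(−6λ) = λ^46e^(−8λ), i.e. Gamma(shape=47, rate=8).
The mode of a Gamma(a, b) with a ≥ 1 (shape–rate) is (a−1)/b = 46/8 ≈ 5.750.

λ̂_MAP = 5.750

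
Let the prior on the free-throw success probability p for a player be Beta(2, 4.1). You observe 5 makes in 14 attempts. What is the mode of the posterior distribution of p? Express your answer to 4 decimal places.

Prior: Beta(2, 4.1).
Data: 5 successes in 14 trials. The binomial likelihood contributes p^5(1−p)^9, so the posterior is Beta(2+5, 4.1+9) = Beta(7, 13.1).
For Beta(a, b) with a, b > 1 the mode is (a−1)/(a+b−2) = 6/18.1 ≈ 0.3315.

p̂_MAP = 0.3315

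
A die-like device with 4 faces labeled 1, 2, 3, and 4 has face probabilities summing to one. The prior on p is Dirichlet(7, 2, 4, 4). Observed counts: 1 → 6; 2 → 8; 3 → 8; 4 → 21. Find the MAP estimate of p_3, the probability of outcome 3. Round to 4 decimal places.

The posterior is Dirichlet(αᵢ + nᵢ) = Dirichlet(13, 10, 12, 25).
For a Dirichlet(a₁,…,a_K) with all aᵢ > 1, the mode has j-th component (aⱼ − 1)/(Σaᵢ − K).
Here Σaᵢ = 60 and K = 4, so p_3 = (12 − 1)/(60 − 4) = 11/56 ≈ 0.1964.

MAP estimate: 0.1964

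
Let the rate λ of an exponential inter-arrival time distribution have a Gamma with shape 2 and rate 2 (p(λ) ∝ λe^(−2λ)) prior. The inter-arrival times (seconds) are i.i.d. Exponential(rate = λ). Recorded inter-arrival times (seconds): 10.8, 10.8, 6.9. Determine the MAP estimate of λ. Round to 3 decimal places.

The Exponential(rate=λ) likelihood is ∝ λ^n e^(−λΣtᵢ). Here n = 3 and Σtᵢ = 10.8 + 10.8 + 6.9 = 28.5.
Posterior ∝ λe^(−2λ) · λ^3e^(−28.5λ) = λ^4e^(−30.5λ), i.e. Gamma(5, 30.5).
Mode = (a−1)/b = 4/30.5 ≈ 0.131.

λ̂_MAP = 0.131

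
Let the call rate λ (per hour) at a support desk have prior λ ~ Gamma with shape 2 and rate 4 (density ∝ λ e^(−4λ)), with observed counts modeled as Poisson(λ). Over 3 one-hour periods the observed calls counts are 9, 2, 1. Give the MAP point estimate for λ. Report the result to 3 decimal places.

Σxᵢ = 9+2+1 = 12, with n = 3.
Posterior ∝ λe^(−4λ) · λ^12e^(−3λ) = λ^13e^(−7λ), i.e. Gamma(shape=14, rate=7).
The mode of a Gamma(a, b) with a ≥ 1 (shape–rate) is (a−1)/b = 13/7 ≈ 1.857.

λ̂_MAP = 1.857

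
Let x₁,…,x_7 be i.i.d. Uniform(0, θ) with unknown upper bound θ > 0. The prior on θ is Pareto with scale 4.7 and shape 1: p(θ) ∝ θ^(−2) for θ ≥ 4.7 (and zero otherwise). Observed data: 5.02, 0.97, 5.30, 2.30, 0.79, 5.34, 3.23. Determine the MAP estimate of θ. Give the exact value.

The Uniform(0, θ) likelihood is θ^(−n) for θ ≥ max(xᵢ), zero otherwise. Here max(xᵢ) = 5.34.
Posterior ∝ θ^(−2) · θ^(−7) = θ^(−9) on θ ≥ max(4.7, 5.34) = 5.34.
This density is strictly decreasing in θ, so the posterior mode lies at the lower boundary of the support.

θ̂_MAP = 5.34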